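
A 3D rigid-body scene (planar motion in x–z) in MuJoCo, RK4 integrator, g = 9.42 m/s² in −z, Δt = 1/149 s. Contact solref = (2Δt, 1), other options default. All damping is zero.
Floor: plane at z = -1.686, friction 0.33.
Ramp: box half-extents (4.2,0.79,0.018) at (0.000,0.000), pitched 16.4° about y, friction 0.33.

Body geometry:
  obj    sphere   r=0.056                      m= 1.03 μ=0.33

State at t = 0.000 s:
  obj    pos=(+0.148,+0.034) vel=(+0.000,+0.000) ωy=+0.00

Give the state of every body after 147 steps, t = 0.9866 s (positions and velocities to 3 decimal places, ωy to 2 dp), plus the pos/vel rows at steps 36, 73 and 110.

State at t = 0.9866 s:
  obj    pos=(+1.035,-0.227) vel=(+1.798,-0.529) ωy=+33.46

Key-timestep trajectory:
   step    t(s)  obj.x    obj.z    obj.vx   obj.vz 
     36  0.2416   +0.201  +0.018  +0.440  -0.130
     73  0.4899   +0.367  -0.031  +0.893  -0.263
    110  0.7383   +0.645  -0.113  +1.345  -0.396


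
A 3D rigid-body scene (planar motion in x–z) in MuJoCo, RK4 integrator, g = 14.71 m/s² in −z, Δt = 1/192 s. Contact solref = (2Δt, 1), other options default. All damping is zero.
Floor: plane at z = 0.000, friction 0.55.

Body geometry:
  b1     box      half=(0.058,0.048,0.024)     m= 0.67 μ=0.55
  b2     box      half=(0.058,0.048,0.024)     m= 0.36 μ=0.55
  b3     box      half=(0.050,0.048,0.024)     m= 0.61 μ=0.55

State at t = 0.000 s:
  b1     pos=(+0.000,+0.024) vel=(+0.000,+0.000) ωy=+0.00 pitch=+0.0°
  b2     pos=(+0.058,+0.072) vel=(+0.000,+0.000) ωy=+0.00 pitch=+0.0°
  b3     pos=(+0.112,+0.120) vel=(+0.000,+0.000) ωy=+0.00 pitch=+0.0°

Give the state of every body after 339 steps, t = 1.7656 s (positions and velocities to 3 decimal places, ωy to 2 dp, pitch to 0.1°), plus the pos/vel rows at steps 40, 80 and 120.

State at t = 1.7656 s:
  b1     pos=(+0.000,+0.024) vel=(+0.000,+0.000) ωy=+0.00 pitch=+0.0°
  b2     pos=(+0.115,+0.058) vel=(+0.000,+0.000) ωy=+0.00 pitch=+90.0°
  b3     pos=(+0.193,+0.050) vel=(+0.000,+0.000) ωy=+0.00 pitch=+90.0°

Key-timestep trajectory:
   step    t(s)  b1.x    b1.z    b1.vx   b1.vz   b2.x    b2.z    b2.vx   b2.vz   b3.x    b3.z    b3.vx   b3.vz 
     40  0.2083   +0.000  +0.024  +0.000  +0.000   +0.095  +0.063  +0.125  -0.021   +0.161  +0.055  +0.118  +0.029
     80  0.4167   +0.000  +0.024  +0.000  +0.000   +0.119  +0.059  -0.071  -0.023   +0.196  +0.050  +0.207  +0.098
    120  0.6250   +0.000  +0.024  +0.000  +0.000   +0.115  +0.058  +0.049  -0.002   +0.189  +0.052  +0.053  -0.018


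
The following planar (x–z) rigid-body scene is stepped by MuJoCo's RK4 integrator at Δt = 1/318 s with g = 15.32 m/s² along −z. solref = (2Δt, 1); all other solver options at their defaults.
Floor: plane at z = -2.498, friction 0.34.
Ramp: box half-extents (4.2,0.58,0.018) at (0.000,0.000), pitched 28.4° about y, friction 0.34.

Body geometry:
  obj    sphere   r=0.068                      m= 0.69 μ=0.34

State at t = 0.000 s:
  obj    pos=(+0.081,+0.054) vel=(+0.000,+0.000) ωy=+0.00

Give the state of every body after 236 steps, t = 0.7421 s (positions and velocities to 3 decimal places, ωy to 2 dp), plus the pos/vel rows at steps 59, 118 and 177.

State at t = 0.7421 s:
  obj    pos=(+1.342,-0.628) vel=(+3.398,-1.837) ωy=+56.80

Key-timestep trajectory:
   step    t(s)  obj.x    obj.z    obj.vx   obj.vz 
     59  0.1855   +0.160  +0.011  +0.850  -0.459
    118  0.3711   +0.396  -0.116  +1.699  -0.919
    177  0.5566   +0.790  -0.330  +2.548  -1.378


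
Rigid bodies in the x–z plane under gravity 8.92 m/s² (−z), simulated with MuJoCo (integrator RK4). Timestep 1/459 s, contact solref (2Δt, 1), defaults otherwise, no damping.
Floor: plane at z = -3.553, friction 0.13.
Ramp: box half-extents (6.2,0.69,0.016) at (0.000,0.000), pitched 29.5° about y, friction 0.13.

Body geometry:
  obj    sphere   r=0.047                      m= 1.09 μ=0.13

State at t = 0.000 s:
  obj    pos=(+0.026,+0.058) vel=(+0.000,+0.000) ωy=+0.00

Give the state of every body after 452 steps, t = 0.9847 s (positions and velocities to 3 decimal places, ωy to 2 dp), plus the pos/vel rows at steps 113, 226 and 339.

State at t = 0.9847 s:
  obj    pos=(+1.454,-0.750) vel=(+2.906,-1.625) ωy=+52.98

Key-timestep trajectory:
   step    t(s)  obj.x    obj.z    obj.vx   obj.vz 
    113  0.2462   +0.115  +0.007  +0.720  -0.422
    226  0.4924   +0.383  -0.144  +1.455  -0.807
    339  0.7386   +0.829  -0.397  +2.169  -1.244


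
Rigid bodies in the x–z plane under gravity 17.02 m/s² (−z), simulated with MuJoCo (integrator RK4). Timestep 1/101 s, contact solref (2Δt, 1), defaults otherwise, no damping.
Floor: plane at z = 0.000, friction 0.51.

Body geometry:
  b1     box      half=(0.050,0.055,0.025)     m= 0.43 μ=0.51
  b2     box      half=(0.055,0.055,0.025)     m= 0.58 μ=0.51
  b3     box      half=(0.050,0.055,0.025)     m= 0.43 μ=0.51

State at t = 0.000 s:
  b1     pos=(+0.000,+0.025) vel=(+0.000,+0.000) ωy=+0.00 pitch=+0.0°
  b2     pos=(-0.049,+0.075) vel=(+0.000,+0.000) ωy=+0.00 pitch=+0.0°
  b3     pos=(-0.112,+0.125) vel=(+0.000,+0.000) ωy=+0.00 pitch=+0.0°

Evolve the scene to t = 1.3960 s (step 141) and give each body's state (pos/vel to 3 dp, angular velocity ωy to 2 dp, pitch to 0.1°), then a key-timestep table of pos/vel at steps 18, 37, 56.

State at t = 1.3960 s:
  b1     pos=(+0.000,+0.025) vel=(+0.000,+0.000) ωy=+0.00 pitch=+0.0°
  b2     pos=(-0.100,+0.055) vel=(+0.000,+0.000) ωy=+0.00 pitch=-90.0°
  b3     pos=(-0.195,+0.050) vel=(+0.000,+0.000) ωy=+0.00 pitch=-90.0°

Key-timestep trajectory:
   step    t(s)  b1.x    b1.z    b1.vx   b1.vz   b2.x    b2.z    b2.vx   b2.vz   b3.x    b3.z    b3.vx   b3.vz 
     18  0.1782   +0.000  +0.025  +0.000  +0.001   -0.084  +0.057  -0.415  +0.019   -0.160  +0.046  -0.017  +0.266
     37  0.3663   +0.000  +0.025  +0.000  +0.000   -0.098  +0.055  -0.025  +0.013   -0.206  +0.053  -0.061  +0.055
     56  0.5545   +0.000  +0.025  +0.000  +0.000   -0.100  +0.055  +0.000  +0.000   -0.194  +0.050  -0.165  -0.065


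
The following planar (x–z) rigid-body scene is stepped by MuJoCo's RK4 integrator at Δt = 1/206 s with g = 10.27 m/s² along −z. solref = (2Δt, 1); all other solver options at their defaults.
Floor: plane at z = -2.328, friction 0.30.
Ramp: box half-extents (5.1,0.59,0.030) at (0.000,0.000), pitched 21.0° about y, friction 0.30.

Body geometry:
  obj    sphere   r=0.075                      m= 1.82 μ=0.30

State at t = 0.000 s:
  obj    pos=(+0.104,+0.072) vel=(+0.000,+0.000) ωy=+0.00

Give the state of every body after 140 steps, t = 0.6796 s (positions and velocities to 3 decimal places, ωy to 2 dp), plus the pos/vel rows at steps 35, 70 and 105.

State at t = 0.6796 s:
  obj    pos=(+0.671,-0.145) vel=(+1.668,-0.640) ωy=+23.82

Key-timestep trajectory:
   step    t(s)  obj.x    obj.z    obj.vx   obj.vz 
     35  0.1699   +0.140  +0.059  +0.417  -0.160
     70  0.3398   +0.246  +0.018  +0.834  -0.320
    105  0.5097   +0.423  -0.050  +1.251  -0.480


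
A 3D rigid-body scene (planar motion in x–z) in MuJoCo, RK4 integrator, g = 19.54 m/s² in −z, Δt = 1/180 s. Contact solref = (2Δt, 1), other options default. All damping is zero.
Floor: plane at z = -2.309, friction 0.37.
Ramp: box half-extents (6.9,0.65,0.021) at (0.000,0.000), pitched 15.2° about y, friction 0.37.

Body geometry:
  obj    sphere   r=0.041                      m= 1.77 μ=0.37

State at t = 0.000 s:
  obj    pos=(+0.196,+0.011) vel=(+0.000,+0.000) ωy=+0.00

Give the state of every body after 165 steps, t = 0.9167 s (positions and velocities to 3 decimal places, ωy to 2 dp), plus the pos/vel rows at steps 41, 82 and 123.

State at t = 0.9167 s:
  obj    pos=(+1.680,-0.392) vel=(+3.237,-0.879) ωy=+81.81

Key-timestep trajectory:
   step    t(s)  obj.x    obj.z    obj.vx   obj.vz 
     41  0.2278   +0.288  -0.014  +0.804  -0.219
     82  0.4556   +0.562  -0.089  +1.609  -0.437
    123  0.6833   +1.020  -0.213  +2.413  -0.656


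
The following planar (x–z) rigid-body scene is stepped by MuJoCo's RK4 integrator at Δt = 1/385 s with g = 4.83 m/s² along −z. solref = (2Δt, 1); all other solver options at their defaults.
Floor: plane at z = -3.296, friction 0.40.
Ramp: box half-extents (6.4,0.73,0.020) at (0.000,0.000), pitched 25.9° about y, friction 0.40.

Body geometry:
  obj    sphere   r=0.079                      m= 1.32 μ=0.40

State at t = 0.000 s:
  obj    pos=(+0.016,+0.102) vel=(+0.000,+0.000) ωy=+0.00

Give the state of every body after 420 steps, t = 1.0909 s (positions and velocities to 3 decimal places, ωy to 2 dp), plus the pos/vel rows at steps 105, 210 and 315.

State at t = 1.0909 s:
  obj    pos=(+0.823,-0.289) vel=(+1.479,-0.718) ωy=+20.81

Key-timestep trajectory:
   step    t(s)  obj.x    obj.z    obj.vx   obj.vz 
    105  0.2727   +0.067  +0.078  +0.370  -0.180
    210  0.5455   +0.218  +0.004  +0.739  -0.359
    315  0.8182   +0.470  -0.118  +1.109  -0.539


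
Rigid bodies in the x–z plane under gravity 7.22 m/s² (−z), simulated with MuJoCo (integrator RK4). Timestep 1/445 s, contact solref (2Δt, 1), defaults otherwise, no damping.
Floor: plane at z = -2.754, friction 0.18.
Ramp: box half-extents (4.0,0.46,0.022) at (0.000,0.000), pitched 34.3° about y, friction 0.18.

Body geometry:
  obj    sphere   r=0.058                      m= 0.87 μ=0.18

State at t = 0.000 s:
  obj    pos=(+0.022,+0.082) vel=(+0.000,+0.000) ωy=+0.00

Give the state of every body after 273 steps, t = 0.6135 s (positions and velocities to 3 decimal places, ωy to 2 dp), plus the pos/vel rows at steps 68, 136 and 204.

State at t = 0.6135 s:
  obj    pos=(+0.488,-0.236) vel=(+1.514,-1.044) ωy=+28.29

Key-timestep trajectory:
   step    t(s)  obj.x    obj.z    obj.vx   obj.vz 
     68  0.1528   +0.051  +0.062  +0.377  -0.263
    136  0.3056   +0.138  +0.003  +0.758  -0.512
    204  0.4584   +0.282  -0.096  +1.137  -0.769


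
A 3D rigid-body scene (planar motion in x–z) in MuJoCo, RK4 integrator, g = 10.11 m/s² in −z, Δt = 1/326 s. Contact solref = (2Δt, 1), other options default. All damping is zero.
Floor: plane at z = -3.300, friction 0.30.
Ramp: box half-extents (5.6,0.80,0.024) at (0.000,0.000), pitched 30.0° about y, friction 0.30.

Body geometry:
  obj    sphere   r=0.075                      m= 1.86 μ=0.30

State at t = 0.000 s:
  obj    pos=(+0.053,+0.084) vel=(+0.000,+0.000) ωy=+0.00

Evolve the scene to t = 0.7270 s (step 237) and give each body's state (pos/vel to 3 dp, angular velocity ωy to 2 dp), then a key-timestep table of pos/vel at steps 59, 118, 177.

State at t = 0.7270 s:
  obj    pos=(+0.879,-0.393) vel=(+2.273,-1.313) ωy=+34.99

Key-timestep trajectory:
   step    t(s)  obj.x    obj.z    obj.vx   obj.vz 
     59  0.1810   +0.104  +0.054  +0.566  -0.327
    118  0.3620   +0.258  -0.035  +1.132  -0.654
    177  0.5429   +0.514  -0.182  +1.698  -0.980


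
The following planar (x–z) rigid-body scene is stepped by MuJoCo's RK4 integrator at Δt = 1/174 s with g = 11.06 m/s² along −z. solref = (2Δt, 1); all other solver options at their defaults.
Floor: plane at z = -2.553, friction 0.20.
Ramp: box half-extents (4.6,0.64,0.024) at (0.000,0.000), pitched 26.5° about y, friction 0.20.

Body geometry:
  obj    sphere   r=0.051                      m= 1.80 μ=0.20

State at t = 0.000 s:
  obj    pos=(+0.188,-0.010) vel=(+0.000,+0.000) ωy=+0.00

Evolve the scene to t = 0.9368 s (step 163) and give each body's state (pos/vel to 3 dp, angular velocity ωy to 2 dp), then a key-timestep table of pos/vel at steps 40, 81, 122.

State at t = 0.9368 s:
  obj    pos=(+1.573,-0.700) vel=(+2.956,-1.474) ωy=+64.73

Key-timestep trajectory:
   step    t(s)  obj.x    obj.z    obj.vx   obj.vz 
     40  0.2299   +0.271  -0.052  +0.726  -0.362
     81  0.4655   +0.530  -0.180  +1.469  -0.732
    122  0.7011   +0.964  -0.397  +2.212  -1.103


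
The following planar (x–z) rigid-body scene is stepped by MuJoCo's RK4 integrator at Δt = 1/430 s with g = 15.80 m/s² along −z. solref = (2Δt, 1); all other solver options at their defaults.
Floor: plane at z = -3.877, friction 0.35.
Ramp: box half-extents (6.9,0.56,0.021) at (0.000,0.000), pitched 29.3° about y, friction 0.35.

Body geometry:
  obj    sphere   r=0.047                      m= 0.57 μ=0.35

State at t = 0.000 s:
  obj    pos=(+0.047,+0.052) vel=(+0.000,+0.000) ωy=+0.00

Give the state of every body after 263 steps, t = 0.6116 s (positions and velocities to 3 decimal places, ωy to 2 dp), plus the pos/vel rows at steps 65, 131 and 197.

State at t = 0.6116 s:
  obj    pos=(+0.948,-0.454) vel=(+2.946,-1.653) ωy=+71.86

Key-timestep trajectory:
   step    t(s)  obj.x    obj.z    obj.vx   obj.vz 
     65  0.1512   +0.102  +0.021  +0.728  -0.409
    131  0.3047   +0.270  -0.074  +1.467  -0.823
    197  0.4581   +0.552  -0.232  +2.207  -1.238


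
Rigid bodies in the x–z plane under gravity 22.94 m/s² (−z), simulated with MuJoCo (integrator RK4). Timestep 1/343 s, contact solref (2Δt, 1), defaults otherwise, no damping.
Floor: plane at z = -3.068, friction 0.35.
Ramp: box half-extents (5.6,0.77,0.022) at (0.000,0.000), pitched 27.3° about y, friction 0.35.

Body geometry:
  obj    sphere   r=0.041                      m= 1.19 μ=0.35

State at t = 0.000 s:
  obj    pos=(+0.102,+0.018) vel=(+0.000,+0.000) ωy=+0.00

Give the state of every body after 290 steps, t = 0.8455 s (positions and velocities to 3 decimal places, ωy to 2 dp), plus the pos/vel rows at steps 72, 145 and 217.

State at t = 0.8455 s:
  obj    pos=(+2.489,-1.214) vel=(+5.646,-2.914) ωy=+154.96

Key-timestep trajectory:
   step    t(s)  obj.x    obj.z    obj.vx   obj.vz 
     72  0.2099   +0.249  -0.058  +1.402  -0.724
    145  0.4227   +0.699  -0.290  +2.823  -1.457
    217  0.6327   +1.439  -0.672  +4.225  -2.181


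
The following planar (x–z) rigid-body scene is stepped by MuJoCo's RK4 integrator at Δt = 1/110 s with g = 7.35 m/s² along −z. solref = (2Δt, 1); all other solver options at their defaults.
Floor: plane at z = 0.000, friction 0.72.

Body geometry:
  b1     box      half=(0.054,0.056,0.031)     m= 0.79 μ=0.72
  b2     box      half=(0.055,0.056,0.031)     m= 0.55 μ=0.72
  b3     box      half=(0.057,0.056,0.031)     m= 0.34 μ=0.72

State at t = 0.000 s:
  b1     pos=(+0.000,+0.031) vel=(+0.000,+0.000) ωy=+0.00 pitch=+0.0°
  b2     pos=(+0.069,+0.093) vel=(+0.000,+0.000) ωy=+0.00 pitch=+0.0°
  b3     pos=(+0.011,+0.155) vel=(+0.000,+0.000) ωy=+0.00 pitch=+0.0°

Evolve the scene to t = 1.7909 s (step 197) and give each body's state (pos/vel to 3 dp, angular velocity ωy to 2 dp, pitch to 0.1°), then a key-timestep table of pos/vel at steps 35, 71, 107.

State at t = 1.7909 s:
  b1     pos=(+0.000,+0.031) vel=(+0.000,+0.000) ωy=+0.00 pitch=+0.0°
  b2     pos=(+0.124,+0.055) vel=(+0.000,+0.000) ωy=+0.00 pitch=+90.0°
  b3     pos=(-0.129,+0.031) vel=(+0.000,+0.000) ωy=+0.00 pitch=+180.0°

Key-timestep trajectory:
   step    t(s)  b1.x    b1.z    b1.vx   b1.vz   b2.x    b2.z    b2.vx   b2.vz   b3.x    b3.z    b3.vx   b3.vz 
     35  0.3182   +0.000  +0.031  +0.000  +0.000   +0.071  +0.092  +0.049  -0.026   -0.015  +0.135  -0.177  -0.397
     71  0.6455   +0.000  +0.031  +0.000  +0.000   +0.136  +0.060  +0.123  +0.068   -0.128  +0.043  -0.391  -1.020
    107  0.9727   +0.000  +0.031  +0.000  +0.000   +0.118  +0.057  -0.042  +0.039   -0.129  +0.031  +0.000  +0.000


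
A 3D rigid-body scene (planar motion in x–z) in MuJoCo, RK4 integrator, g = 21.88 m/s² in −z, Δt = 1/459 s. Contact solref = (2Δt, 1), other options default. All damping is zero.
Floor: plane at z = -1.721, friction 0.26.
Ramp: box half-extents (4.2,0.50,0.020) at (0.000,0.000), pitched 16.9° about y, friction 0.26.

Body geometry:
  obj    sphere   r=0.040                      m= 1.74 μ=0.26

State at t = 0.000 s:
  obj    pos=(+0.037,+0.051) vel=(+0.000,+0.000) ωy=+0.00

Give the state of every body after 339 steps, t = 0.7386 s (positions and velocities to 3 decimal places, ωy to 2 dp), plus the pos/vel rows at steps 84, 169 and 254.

State at t = 0.7386 s:
  obj    pos=(+1.223,-0.309) vel=(+3.211,-0.975) ωy=+83.88

Key-timestep trajectory:
   step    t(s)  obj.x    obj.z    obj.vx   obj.vz 
     84  0.1830   +0.110  +0.029  +0.796  -0.242
    169  0.3682   +0.332  -0.038  +1.601  -0.486
    254  0.5534   +0.703  -0.151  +2.406  -0.731


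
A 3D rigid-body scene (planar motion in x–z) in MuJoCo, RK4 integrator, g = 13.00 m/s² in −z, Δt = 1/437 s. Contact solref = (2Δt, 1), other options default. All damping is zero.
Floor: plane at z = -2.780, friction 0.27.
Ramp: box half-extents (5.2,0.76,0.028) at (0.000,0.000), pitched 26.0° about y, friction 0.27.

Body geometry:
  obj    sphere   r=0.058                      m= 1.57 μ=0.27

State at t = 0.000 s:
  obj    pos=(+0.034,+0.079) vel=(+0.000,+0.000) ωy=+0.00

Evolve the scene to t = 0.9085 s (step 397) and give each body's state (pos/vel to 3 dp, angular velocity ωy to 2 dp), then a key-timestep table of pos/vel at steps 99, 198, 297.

State at t = 0.9085 s:
  obj    pos=(+1.544,-0.657) vel=(+3.324,-1.621) ωy=+63.75

Key-timestep trajectory:
   step    t(s)  obj.x    obj.z    obj.vx   obj.vz 
     99  0.2265   +0.128  +0.033  +0.829  -0.404
    198  0.4531   +0.410  -0.104  +1.658  -0.809
    297  0.6796   +0.879  -0.333  +2.487  -1.213


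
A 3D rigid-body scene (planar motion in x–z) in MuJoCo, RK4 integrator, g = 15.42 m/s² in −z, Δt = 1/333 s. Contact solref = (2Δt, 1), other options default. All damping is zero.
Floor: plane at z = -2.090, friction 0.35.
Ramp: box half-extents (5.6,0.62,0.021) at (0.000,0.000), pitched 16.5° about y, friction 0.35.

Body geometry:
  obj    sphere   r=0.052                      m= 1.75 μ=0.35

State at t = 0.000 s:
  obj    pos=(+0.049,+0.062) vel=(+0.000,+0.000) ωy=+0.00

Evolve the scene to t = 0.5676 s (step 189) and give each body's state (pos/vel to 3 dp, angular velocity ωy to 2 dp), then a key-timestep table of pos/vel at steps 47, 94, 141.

State at t = 0.5676 s:
  obj    pos=(+0.532,-0.081) vel=(+1.702,-0.504) ωy=+34.14

Key-timestep trajectory:
   step    t(s)  obj.x    obj.z    obj.vx   obj.vz 
     47  0.1411   +0.079  +0.053  +0.423  -0.125
     94  0.2823   +0.168  +0.026  +0.847  -0.251
    141  0.4234   +0.318  -0.018  +1.270  -0.376


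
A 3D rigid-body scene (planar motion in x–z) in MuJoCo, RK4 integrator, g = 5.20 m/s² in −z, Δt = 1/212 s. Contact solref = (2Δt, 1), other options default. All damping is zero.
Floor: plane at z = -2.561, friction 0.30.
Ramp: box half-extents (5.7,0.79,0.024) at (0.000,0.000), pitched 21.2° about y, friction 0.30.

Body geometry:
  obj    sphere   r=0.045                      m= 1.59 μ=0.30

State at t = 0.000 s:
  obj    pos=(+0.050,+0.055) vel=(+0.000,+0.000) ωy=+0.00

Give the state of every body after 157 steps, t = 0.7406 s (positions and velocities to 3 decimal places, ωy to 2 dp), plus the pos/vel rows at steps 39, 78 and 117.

State at t = 0.7406 s:
  obj    pos=(+0.393,-0.079) vel=(+0.927,-0.360) ωy=+22.10

Key-timestep trajectory:
   step    t(s)  obj.x    obj.z    obj.vx   obj.vz 
     39  0.1840   +0.071  +0.046  +0.230  -0.089
     78  0.3679   +0.135  +0.022  +0.461  -0.179
    117  0.5519   +0.241  -0.019  +0.691  -0.268


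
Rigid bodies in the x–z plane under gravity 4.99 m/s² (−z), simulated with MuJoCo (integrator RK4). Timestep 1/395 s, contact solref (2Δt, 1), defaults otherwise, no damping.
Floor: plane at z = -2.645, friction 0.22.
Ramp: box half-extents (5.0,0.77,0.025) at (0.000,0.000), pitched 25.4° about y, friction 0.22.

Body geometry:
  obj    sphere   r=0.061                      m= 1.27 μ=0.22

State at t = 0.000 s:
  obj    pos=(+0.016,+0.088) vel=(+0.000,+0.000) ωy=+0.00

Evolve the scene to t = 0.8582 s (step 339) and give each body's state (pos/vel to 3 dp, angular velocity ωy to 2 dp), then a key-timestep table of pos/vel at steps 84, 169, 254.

State at t = 0.8582 s:
  obj    pos=(+0.525,-0.154) vel=(+1.185,-0.563) ωy=+21.51

Key-timestep trajectory:
   step    t(s)  obj.x    obj.z    obj.vx   obj.vz 
     84  0.2127   +0.047  +0.073  +0.294  -0.139
    169  0.4278   +0.142  +0.028  +0.591  -0.281
    254  0.6430   +0.301  -0.048  +0.888  -0.422


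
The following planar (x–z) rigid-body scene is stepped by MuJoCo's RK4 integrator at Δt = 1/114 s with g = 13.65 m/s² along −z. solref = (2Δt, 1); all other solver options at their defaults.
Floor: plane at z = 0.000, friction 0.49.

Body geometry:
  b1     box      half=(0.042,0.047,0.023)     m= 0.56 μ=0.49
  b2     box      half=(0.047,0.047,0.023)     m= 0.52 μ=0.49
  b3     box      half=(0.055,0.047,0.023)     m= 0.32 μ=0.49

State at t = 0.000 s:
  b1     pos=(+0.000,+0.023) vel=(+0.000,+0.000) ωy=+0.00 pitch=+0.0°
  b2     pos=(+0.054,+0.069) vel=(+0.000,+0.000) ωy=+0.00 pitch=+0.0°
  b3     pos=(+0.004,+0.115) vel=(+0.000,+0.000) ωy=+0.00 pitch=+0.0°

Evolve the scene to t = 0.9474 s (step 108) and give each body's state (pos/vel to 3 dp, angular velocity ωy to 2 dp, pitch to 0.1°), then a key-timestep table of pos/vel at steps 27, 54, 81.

State at t = 0.9474 s:
  b1     pos=(+0.000,+0.023) vel=(+0.000,+0.000) ωy=+0.00 pitch=+0.0°
  b2     pos=(+0.102,+0.047) vel=(-0.002,+0.001) ωy=-0.05 pitch=+90.1°
  b3     pos=(-0.121,+0.023) vel=(+0.000,+0.000) ωy=+0.00 pitch=+180.0°

Key-timestep trajectory:
   step    t(s)  b1.x    b1.z    b1.vx   b1.vz   b2.x    b2.z    b2.vx   b2.vz   b3.x    b3.z    b3.vx   b3.vz 
     27  0.2368   +0.000  +0.023  -0.001  +0.000   +0.058  +0.066  +0.130  -0.095   -0.021  +0.103  -0.177  +0.108
     54  0.4737   +0.000  +0.023  +0.000  +0.000   +0.110  +0.050  +0.120  +0.065   -0.088  +0.078  -0.481  -0.630
     81  0.7105   +0.000  +0.023  +0.000  +0.000   +0.096  +0.049  +0.060  -0.013   -0.121  +0.023  +0.000  +0.001


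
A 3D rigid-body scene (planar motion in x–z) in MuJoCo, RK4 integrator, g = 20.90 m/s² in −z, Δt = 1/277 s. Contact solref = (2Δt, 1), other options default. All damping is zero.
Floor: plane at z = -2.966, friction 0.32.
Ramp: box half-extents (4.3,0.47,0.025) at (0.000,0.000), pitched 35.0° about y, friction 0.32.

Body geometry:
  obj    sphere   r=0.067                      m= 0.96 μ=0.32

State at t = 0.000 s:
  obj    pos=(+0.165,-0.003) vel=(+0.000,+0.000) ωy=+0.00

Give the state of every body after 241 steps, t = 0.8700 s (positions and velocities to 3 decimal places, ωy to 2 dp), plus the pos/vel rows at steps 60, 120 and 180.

State at t = 0.8700 s:
  obj    pos=(+2.820,-1.862) vel=(+6.103,-4.273) ωy=+111.17

Key-timestep trajectory:
   step    t(s)  obj.x    obj.z    obj.vx   obj.vz 
     60  0.2166   +0.330  -0.118  +1.520  -1.064
    120  0.4332   +0.823  -0.464  +3.039  -2.128
    180  0.6498   +1.646  -1.040  +4.558  -3.192


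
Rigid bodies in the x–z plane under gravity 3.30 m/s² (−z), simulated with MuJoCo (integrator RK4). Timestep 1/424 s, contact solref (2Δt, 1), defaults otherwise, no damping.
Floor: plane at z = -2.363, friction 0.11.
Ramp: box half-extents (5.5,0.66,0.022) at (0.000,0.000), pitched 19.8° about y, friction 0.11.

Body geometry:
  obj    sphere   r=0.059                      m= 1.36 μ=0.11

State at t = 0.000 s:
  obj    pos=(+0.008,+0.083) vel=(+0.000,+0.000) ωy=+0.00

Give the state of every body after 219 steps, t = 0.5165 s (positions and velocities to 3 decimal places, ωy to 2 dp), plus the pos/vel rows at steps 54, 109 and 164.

State at t = 0.5165 s:
  obj    pos=(+0.108,+0.047) vel=(+0.388,-0.140) ωy=+6.99

Key-timestep trajectory:
   step    t(s)  obj.x    obj.z    obj.vx   obj.vz 
     54  0.1274   +0.014  +0.081  +0.096  -0.034
    109  0.2571   +0.033  +0.074  +0.193  -0.070
    164  0.3868   +0.064  +0.063  +0.291  -0.105


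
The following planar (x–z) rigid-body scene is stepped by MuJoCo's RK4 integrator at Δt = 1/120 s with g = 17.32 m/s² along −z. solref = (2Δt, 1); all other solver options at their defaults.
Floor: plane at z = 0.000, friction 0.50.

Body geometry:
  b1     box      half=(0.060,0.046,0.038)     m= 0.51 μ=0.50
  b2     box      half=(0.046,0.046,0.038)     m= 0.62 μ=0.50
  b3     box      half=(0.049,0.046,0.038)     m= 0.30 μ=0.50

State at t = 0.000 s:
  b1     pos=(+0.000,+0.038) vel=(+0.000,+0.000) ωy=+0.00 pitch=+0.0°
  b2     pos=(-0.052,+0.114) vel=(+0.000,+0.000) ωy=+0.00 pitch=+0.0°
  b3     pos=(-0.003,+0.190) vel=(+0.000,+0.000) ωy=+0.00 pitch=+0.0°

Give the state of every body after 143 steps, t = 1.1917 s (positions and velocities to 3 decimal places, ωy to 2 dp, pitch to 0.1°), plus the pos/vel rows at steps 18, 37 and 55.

State at t = 1.1917 s:
  b1     pos=(+0.000,+0.038) vel=(+0.000,+0.000) ωy=+0.00 pitch=+0.0°
  b2     pos=(-0.052,+0.114) vel=(+0.000,+0.000) ωy=+0.00 pitch=-0.1°
  b3     pos=(+0.127,+0.038) vel=(+0.000,+0.000) ωy=+0.00 pitch=+180.0°

Key-timestep trajectory:
   step    t(s)  b1.x    b1.z    b1.vx   b1.vz   b2.x    b2.z    b2.vx   b2.vz   b3.x    b3.z    b3.vx   b3.vz 
     18  0.1500   +0.000  +0.038  -0.001  +0.000   -0.052  +0.114  -0.001  +0.000   +0.009  +0.186  +0.222  -0.081
     37  0.3083   +0.000  +0.038  +0.000  +0.000   -0.052  +0.114  -0.001  +0.000   +0.062  +0.124  +0.332  +0.116
     55  0.4583   +0.000  +0.038  +0.000  +0.000   -0.052  +0.114  +0.000  +0.000   +0.127  +0.038  +0.355  -1.440


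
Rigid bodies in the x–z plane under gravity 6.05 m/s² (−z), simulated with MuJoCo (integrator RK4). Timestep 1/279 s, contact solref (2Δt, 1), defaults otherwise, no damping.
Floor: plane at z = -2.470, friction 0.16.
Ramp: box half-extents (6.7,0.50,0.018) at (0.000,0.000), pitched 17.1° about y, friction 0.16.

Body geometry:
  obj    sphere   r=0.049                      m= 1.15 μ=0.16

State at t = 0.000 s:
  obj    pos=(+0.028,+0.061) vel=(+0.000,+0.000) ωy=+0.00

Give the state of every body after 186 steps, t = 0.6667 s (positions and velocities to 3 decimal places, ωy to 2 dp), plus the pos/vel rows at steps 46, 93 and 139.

State at t = 0.6667 s:
  obj    pos=(+0.298,-0.022) vel=(+0.810,-0.249) ωy=+17.28

Key-timestep trajectory:
   step    t(s)  obj.x    obj.z    obj.vx   obj.vz 
     46  0.1649   +0.045  +0.056  +0.200  -0.062
     93  0.3333   +0.096  +0.041  +0.405  -0.125
    139  0.4982   +0.179  +0.015  +0.605  -0.186


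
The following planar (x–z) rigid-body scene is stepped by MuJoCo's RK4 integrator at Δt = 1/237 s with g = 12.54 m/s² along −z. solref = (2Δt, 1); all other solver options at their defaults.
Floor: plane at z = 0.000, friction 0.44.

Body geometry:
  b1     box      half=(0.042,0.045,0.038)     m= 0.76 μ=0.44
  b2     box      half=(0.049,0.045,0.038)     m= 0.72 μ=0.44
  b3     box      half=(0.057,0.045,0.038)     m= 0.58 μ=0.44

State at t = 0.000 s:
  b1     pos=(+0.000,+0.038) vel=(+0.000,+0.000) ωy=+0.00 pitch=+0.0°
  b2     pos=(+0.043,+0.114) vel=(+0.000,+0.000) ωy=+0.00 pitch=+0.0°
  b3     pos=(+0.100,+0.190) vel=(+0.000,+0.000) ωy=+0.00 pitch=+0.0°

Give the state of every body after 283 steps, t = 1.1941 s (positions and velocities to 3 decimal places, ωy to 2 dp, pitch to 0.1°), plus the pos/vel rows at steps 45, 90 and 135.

State at t = 1.1941 s:
  b1     pos=(+0.000,+0.038) vel=(+0.000,+0.000) ωy=+0.00 pitch=+0.0°
  b2     pos=(+0.094,+0.049) vel=(+0.000,+0.000) ωy=+0.00 pitch=+90.0°
  b3     pos=(+0.321,+0.038) vel=(+0.000,+0.000) ωy=+0.00 pitch=+180.0°

Key-timestep trajectory:
   step    t(s)  b1.x    b1.z    b1.vx   b1.vz   b2.x    b2.z    b2.vx   b2.vz   b3.x    b3.z    b3.vx   b3.vz 
     45  0.1899   +0.000  +0.038  +0.000  +0.000   +0.071  +0.101  +0.306  -0.363   +0.167  +0.114  +0.566  -1.210
     90  0.3797   +0.000  +0.038  +0.000  +0.000   +0.094  +0.049  +0.000  +0.000   +0.250  +0.068  +0.160  +0.023
    135  0.5696   +0.000  +0.038  +0.000  +0.000   +0.094  +0.049  +0.000  +0.000   +0.274  +0.067  +0.189  -0.037


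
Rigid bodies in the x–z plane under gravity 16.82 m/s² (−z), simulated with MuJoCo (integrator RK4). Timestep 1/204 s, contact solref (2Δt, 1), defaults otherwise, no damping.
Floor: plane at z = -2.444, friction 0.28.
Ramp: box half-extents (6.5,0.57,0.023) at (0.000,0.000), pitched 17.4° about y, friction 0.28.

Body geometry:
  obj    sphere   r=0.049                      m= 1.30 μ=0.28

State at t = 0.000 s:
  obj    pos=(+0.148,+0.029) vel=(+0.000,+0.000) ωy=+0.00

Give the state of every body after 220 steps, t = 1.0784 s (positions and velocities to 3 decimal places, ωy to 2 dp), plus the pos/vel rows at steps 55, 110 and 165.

State at t = 1.0784 s:
  obj    pos=(+2.142,-0.596) vel=(+3.697,-1.159) ωy=+79.06

Key-timestep trajectory:
   step    t(s)  obj.x    obj.z    obj.vx   obj.vz 
     55  0.2696   +0.273  -0.010  +0.924  -0.290
    110  0.5392   +0.647  -0.127  +1.849  -0.579
    165  0.8088   +1.270  -0.322  +2.773  -0.869


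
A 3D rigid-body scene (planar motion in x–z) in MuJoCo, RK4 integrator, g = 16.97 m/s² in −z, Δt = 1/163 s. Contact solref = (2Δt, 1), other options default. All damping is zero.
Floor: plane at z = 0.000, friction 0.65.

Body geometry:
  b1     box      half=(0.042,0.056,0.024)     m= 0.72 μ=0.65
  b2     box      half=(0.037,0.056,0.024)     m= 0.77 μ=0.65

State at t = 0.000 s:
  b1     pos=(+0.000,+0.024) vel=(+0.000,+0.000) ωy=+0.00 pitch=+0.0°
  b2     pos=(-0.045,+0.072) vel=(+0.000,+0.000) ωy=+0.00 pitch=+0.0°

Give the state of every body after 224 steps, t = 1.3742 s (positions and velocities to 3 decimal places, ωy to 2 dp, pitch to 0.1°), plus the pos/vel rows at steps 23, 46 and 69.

State at t = 1.3742 s:
  b1     pos=(+0.000,+0.024) vel=(+0.000,+0.000) ωy=+0.00 pitch=+0.0°
  b2     pos=(-0.077,+0.037) vel=(+0.000,+0.000) ωy=+0.00 pitch=-90.0°

Key-timestep trajectory:
   step    t(s)  b1.x    b1.z    b1.vx   b1.vz   b2.x    b2.z    b2.vx   b2.vz 
     23  0.1411   +0.000  +0.024  +0.001  +0.000   -0.060  +0.064  -0.252  -0.246
     46  0.2822   +0.000  +0.024  +0.000  +0.000   -0.092  +0.043  -0.036  +0.010
     69  0.4233   +0.000  +0.024  +0.000  +0.000   -0.074  +0.038  +0.007  +0.052


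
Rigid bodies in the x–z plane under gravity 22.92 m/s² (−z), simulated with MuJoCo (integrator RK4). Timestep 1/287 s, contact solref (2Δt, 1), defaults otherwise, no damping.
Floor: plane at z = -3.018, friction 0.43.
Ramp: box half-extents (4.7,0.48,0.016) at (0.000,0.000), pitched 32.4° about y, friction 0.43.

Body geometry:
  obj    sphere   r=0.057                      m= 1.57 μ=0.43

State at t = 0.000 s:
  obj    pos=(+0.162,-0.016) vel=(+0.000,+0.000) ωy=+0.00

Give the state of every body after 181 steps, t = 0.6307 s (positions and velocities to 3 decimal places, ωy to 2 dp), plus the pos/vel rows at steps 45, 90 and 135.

State at t = 0.6307 s:
  obj    pos=(+1.635,-0.951) vel=(+4.671,-2.964) ωy=+97.04

Key-timestep trajectory:
   step    t(s)  obj.x    obj.z    obj.vx   obj.vz 
     45  0.1568   +0.253  -0.074  +1.161  -0.737
     90  0.3136   +0.526  -0.247  +2.323  -1.474
    135  0.4704   +0.981  -0.536  +3.484  -2.211


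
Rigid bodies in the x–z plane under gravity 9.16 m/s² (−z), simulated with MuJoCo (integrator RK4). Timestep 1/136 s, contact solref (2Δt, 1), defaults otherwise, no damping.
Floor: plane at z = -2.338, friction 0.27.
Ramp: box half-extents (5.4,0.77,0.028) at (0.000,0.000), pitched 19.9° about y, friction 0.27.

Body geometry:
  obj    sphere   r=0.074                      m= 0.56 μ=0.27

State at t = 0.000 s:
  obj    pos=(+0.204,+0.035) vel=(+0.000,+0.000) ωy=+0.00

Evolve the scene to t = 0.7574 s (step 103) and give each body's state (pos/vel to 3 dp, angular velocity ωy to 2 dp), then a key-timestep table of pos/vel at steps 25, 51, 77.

State at t = 0.7574 s:
  obj    pos=(+0.805,-0.183) vel=(+1.586,-0.574) ωy=+22.78

Key-timestep trajectory:
   step    t(s)  obj.x    obj.z    obj.vx   obj.vz 
     25  0.1838   +0.239  +0.022  +0.385  -0.139
     51  0.3750   +0.351  -0.019  +0.785  -0.284
     77  0.5662   +0.540  -0.087  +1.186  -0.429


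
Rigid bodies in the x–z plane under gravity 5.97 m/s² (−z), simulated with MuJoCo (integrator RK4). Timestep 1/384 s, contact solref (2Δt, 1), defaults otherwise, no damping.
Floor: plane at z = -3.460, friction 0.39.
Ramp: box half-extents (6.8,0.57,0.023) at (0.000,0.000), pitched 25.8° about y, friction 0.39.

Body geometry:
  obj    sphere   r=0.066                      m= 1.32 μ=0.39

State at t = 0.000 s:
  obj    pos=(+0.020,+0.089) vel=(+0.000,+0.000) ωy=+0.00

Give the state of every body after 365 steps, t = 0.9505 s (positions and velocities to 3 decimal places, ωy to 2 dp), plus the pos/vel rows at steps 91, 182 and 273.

State at t = 0.9505 s:
  obj    pos=(+0.775,-0.276) vel=(+1.588,-0.768) ωy=+26.73

Key-timestep trajectory:
   step    t(s)  obj.x    obj.z    obj.vx   obj.vz 
     91  0.2370   +0.067  +0.066  +0.396  -0.191
    182  0.4740   +0.208  -0.002  +0.792  -0.383
    273  0.7109   +0.442  -0.115  +1.188  -0.574


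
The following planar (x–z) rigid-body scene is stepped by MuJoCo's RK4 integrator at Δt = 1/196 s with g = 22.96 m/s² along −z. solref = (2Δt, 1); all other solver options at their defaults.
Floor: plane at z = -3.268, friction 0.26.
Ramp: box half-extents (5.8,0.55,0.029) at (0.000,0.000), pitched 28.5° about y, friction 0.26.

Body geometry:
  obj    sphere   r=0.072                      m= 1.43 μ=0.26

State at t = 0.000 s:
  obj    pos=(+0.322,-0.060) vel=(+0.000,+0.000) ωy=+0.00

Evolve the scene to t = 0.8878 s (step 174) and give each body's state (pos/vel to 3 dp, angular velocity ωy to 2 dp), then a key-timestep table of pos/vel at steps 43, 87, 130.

State at t = 0.8878 s:
  obj    pos=(+3.032,-1.532) vel=(+6.106,-3.315) ωy=+96.46

Key-timestep trajectory:
   step    t(s)  obj.x    obj.z    obj.vx   obj.vz 
     43  0.2194   +0.488  -0.150  +1.509  -0.819
     87  0.4439   +1.000  -0.428  +3.053  -1.658
    130  0.6633   +1.835  -0.881  +4.562  -2.477


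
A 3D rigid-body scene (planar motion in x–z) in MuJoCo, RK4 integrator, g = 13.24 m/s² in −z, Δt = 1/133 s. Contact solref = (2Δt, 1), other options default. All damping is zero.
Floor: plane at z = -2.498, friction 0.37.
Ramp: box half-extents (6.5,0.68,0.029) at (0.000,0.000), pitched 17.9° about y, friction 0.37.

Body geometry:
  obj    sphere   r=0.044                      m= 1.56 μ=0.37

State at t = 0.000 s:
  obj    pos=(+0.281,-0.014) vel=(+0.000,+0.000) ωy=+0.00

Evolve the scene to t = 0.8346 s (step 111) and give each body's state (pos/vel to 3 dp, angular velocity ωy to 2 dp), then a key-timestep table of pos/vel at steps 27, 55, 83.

State at t = 0.8346 s:
  obj    pos=(+1.244,-0.325) vel=(+2.308,-0.746) ωy=+55.12

Key-timestep trajectory:
   step    t(s)  obj.x    obj.z    obj.vx   obj.vz 
     27  0.2030   +0.338  -0.032  +0.562  -0.181
     55  0.4135   +0.518  -0.090  +1.144  -0.369
     83  0.6241   +0.820  -0.188  +1.726  -0.557


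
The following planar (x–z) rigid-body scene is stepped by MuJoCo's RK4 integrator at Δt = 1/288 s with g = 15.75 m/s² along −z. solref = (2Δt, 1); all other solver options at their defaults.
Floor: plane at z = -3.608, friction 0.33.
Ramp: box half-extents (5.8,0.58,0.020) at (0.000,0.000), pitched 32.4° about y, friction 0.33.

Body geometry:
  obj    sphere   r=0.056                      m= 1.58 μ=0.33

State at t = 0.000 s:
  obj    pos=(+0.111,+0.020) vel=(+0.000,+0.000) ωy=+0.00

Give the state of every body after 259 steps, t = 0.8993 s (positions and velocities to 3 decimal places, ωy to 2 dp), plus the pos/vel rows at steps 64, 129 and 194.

State at t = 0.8993 s:
  obj    pos=(+2.169,-1.287) vel=(+4.577,-2.905) ωy=+96.79

Key-timestep trajectory:
   step    t(s)  obj.x    obj.z    obj.vx   obj.vz 
     64  0.2222   +0.237  -0.060  +1.131  -0.718
    129  0.4479   +0.622  -0.304  +2.280  -1.447
    194  0.6736   +1.266  -0.713  +3.429  -2.176


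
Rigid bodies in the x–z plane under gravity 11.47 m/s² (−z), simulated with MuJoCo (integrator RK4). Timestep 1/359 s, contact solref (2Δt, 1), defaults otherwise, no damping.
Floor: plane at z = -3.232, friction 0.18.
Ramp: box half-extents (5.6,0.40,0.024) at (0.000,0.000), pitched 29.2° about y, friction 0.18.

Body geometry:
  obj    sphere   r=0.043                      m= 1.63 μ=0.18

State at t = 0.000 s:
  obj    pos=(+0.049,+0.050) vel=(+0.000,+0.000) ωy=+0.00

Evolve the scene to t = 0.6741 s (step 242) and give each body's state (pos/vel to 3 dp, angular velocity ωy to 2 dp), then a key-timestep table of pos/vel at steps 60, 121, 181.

State at t = 0.6741 s:
  obj    pos=(+0.842,-0.394) vel=(+2.352,-1.315) ωy=+62.64

Key-timestep trajectory:
   step    t(s)  obj.x    obj.z    obj.vx   obj.vz 
     60  0.1671   +0.098  +0.022  +0.583  -0.326
    121  0.3370   +0.247  -0.061  +1.176  -0.657
    181  0.5042   +0.492  -0.198  +1.759  -0.983


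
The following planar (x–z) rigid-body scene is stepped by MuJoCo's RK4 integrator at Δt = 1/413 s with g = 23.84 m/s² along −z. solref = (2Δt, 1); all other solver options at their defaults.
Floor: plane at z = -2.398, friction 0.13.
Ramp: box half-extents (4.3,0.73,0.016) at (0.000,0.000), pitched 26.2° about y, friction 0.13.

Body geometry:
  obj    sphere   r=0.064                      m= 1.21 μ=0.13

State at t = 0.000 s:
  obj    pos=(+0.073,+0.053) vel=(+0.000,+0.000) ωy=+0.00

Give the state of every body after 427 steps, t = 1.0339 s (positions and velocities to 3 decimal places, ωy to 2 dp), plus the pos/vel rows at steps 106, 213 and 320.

State at t = 1.0339 s:
  obj    pos=(+3.788,-1.775) vel=(+7.185,-3.538) ωy=+112.22

Key-timestep trajectory:
   step    t(s)  obj.x    obj.z    obj.vx   obj.vz 
    106  0.2567   +0.302  -0.060  +1.789  -0.867
    213  0.5157   +0.998  -0.402  +3.585  -1.765
    320  0.7748   +2.160  -0.974  +5.387  -2.646


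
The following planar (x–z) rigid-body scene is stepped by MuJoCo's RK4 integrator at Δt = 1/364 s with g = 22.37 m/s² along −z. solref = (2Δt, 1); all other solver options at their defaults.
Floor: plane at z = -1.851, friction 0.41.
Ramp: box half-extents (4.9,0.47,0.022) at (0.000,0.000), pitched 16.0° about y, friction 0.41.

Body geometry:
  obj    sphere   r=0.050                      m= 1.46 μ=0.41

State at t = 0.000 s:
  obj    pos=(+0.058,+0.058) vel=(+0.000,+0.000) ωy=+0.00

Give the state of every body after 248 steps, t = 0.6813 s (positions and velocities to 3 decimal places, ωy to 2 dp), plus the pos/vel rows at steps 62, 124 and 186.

State at t = 0.6813 s:
  obj    pos=(+1.041,-0.224) vel=(+2.884,-0.827) ωy=+60.01

Key-timestep trajectory:
   step    t(s)  obj.x    obj.z    obj.vx   obj.vz 
     62  0.1703   +0.120  +0.041  +0.721  -0.207
    124  0.3407   +0.304  -0.012  +1.442  -0.414
    186  0.5110   +0.611  -0.100  +2.163  -0.620


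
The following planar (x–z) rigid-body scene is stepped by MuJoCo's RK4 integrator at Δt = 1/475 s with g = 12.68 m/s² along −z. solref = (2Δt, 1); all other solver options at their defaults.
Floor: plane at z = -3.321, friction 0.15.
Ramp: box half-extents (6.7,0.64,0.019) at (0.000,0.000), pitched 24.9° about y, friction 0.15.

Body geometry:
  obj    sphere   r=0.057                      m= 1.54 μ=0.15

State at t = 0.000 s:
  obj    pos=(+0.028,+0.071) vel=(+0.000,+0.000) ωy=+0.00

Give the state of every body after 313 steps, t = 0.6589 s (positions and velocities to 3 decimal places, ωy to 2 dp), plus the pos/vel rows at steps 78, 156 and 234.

State at t = 0.6589 s:
  obj    pos=(+0.779,-0.278) vel=(+2.279,-1.058) ωy=+44.08

Key-timestep trajectory:
   step    t(s)  obj.x    obj.z    obj.vx   obj.vz 
     78  0.1642   +0.075  +0.049  +0.568  -0.264
    156  0.3284   +0.215  -0.016  +1.136  -0.527
    234  0.4926   +0.448  -0.124  +1.704  -0.791


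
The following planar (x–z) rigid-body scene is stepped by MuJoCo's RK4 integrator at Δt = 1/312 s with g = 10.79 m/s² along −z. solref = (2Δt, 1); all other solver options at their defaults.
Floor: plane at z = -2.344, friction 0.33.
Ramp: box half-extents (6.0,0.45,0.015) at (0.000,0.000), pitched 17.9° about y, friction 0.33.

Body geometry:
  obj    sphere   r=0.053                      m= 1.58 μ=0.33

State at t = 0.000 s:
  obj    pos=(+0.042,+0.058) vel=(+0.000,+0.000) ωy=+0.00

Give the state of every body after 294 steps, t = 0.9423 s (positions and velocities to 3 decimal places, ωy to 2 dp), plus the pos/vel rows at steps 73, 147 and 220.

State at t = 0.9423 s:
  obj    pos=(+1.043,-0.265) vel=(+2.124,-0.686) ωy=+42.11

Key-timestep trajectory:
   step    t(s)  obj.x    obj.z    obj.vx   obj.vz 
     73  0.2340   +0.104  +0.038  +0.527  -0.170
    147  0.4712   +0.292  -0.023  +1.062  -0.343
    220  0.7051   +0.602  -0.123  +1.590  -0.513
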